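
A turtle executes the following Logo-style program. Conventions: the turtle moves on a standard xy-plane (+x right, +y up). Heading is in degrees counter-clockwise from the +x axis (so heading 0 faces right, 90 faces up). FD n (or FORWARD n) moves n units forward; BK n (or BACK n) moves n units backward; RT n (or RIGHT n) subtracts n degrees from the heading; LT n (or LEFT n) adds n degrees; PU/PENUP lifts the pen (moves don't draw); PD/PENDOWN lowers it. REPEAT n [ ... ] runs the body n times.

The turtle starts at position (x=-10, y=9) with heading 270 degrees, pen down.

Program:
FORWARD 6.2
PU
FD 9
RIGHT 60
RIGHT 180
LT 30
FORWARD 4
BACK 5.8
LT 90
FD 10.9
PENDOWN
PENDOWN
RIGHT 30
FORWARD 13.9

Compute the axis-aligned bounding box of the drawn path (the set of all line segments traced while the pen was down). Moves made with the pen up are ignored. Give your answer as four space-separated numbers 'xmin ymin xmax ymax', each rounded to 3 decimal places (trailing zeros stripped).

Executing turtle program step by step:
Start: pos=(-10,9), heading=270, pen down
FD 6.2: (-10,9) -> (-10,2.8) [heading=270, draw]
PU: pen up
FD 9: (-10,2.8) -> (-10,-6.2) [heading=270, move]
RT 60: heading 270 -> 210
RT 180: heading 210 -> 30
LT 30: heading 30 -> 60
FD 4: (-10,-6.2) -> (-8,-2.736) [heading=60, move]
BK 5.8: (-8,-2.736) -> (-10.9,-7.759) [heading=60, move]
LT 90: heading 60 -> 150
FD 10.9: (-10.9,-7.759) -> (-20.34,-2.309) [heading=150, move]
PD: pen down
PD: pen down
RT 30: heading 150 -> 120
FD 13.9: (-20.34,-2.309) -> (-27.29,9.729) [heading=120, draw]
Final: pos=(-27.29,9.729), heading=120, 2 segment(s) drawn

Segment endpoints: x in {-27.29, -20.34, -10, -10}, y in {-2.309, 2.8, 9, 9.729}
xmin=-27.29, ymin=-2.309, xmax=-10, ymax=9.729

Answer: -27.29 -2.309 -10 9.729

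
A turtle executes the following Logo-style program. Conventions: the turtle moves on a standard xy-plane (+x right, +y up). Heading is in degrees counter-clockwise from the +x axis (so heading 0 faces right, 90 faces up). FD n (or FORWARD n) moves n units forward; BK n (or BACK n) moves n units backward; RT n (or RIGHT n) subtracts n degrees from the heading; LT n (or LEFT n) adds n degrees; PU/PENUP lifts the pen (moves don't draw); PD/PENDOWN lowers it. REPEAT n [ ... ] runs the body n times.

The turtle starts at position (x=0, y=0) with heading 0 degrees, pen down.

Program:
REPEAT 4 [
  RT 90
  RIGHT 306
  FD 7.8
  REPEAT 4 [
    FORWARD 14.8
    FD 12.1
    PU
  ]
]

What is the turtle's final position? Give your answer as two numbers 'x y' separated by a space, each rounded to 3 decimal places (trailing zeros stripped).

Executing turtle program step by step:
Start: pos=(0,0), heading=0, pen down
REPEAT 4 [
  -- iteration 1/4 --
  RT 90: heading 0 -> 270
  RT 306: heading 270 -> 324
  FD 7.8: (0,0) -> (6.31,-4.585) [heading=324, draw]
  REPEAT 4 [
    -- iteration 1/4 --
    FD 14.8: (6.31,-4.585) -> (18.284,-13.284) [heading=324, draw]
    FD 12.1: (18.284,-13.284) -> (28.073,-20.396) [heading=324, draw]
    PU: pen up
    -- iteration 2/4 --
    FD 14.8: (28.073,-20.396) -> (40.046,-29.095) [heading=324, move]
    FD 12.1: (40.046,-29.095) -> (49.835,-36.208) [heading=324, move]
    PU: pen up
    -- iteration 3/4 --
    FD 14.8: (49.835,-36.208) -> (61.809,-44.907) [heading=324, move]
    FD 12.1: (61.809,-44.907) -> (71.598,-52.019) [heading=324, move]
    PU: pen up
    -- iteration 4/4 --
    FD 14.8: (71.598,-52.019) -> (83.571,-60.718) [heading=324, move]
    FD 12.1: (83.571,-60.718) -> (93.361,-67.83) [heading=324, move]
    PU: pen up
  ]
  -- iteration 2/4 --
  RT 90: heading 324 -> 234
  RT 306: heading 234 -> 288
  FD 7.8: (93.361,-67.83) -> (95.771,-75.249) [heading=288, move]
  REPEAT 4 [
    -- iteration 1/4 --
    FD 14.8: (95.771,-75.249) -> (100.344,-89.324) [heading=288, move]
    FD 12.1: (100.344,-89.324) -> (104.083,-100.832) [heading=288, move]
    PU: pen up
    -- iteration 2/4 --
    FD 14.8: (104.083,-100.832) -> (108.657,-114.908) [heading=288, move]
    FD 12.1: (108.657,-114.908) -> (112.396,-126.415) [heading=288, move]
    PU: pen up
    -- iteration 3/4 --
    FD 14.8: (112.396,-126.415) -> (116.969,-140.491) [heading=288, move]
    FD 12.1: (116.969,-140.491) -> (120.709,-151.999) [heading=288, move]
    PU: pen up
    -- iteration 4/4 --
    FD 14.8: (120.709,-151.999) -> (125.282,-166.075) [heading=288, move]
    FD 12.1: (125.282,-166.075) -> (129.021,-177.582) [heading=288, move]
    PU: pen up
  ]
  -- iteration 3/4 --
  RT 90: heading 288 -> 198
  RT 306: heading 198 -> 252
  FD 7.8: (129.021,-177.582) -> (126.611,-185.001) [heading=252, move]
  REPEAT 4 [
    -- iteration 1/4 --
    FD 14.8: (126.611,-185.001) -> (122.037,-199.076) [heading=252, move]
    FD 12.1: (122.037,-199.076) -> (118.298,-210.584) [heading=252, move]
    PU: pen up
    -- iteration 2/4 --
    FD 14.8: (118.298,-210.584) -> (113.725,-224.66) [heading=252, move]
    FD 12.1: (113.725,-224.66) -> (109.986,-236.167) [heading=252, move]
    PU: pen up
    -- iteration 3/4 --
    FD 14.8: (109.986,-236.167) -> (105.412,-250.243) [heading=252, move]
    FD 12.1: (105.412,-250.243) -> (101.673,-261.751) [heading=252, move]
    PU: pen up
    -- iteration 4/4 --
    FD 14.8: (101.673,-261.751) -> (97.1,-275.826) [heading=252, move]
    FD 12.1: (97.1,-275.826) -> (93.361,-287.334) [heading=252, move]
    PU: pen up
  ]
  -- iteration 4/4 --
  RT 90: heading 252 -> 162
  RT 306: heading 162 -> 216
  FD 7.8: (93.361,-287.334) -> (87.05,-291.919) [heading=216, move]
  REPEAT 4 [
    -- iteration 1/4 --
    FD 14.8: (87.05,-291.919) -> (75.077,-300.618) [heading=216, move]
    FD 12.1: (75.077,-300.618) -> (65.288,-307.73) [heading=216, move]
    PU: pen up
    -- iteration 2/4 --
    FD 14.8: (65.288,-307.73) -> (53.314,-316.43) [heading=216, move]
    FD 12.1: (53.314,-316.43) -> (43.525,-323.542) [heading=216, move]
    PU: pen up
    -- iteration 3/4 --
    FD 14.8: (43.525,-323.542) -> (31.552,-332.241) [heading=216, move]
    FD 12.1: (31.552,-332.241) -> (21.763,-339.353) [heading=216, move]
    PU: pen up
    -- iteration 4/4 --
    FD 14.8: (21.763,-339.353) -> (9.789,-348.052) [heading=216, move]
    FD 12.1: (9.789,-348.052) -> (0,-355.165) [heading=216, move]
    PU: pen up
  ]
]
Final: pos=(0,-355.165), heading=216, 3 segment(s) drawn

Answer: 0 -355.165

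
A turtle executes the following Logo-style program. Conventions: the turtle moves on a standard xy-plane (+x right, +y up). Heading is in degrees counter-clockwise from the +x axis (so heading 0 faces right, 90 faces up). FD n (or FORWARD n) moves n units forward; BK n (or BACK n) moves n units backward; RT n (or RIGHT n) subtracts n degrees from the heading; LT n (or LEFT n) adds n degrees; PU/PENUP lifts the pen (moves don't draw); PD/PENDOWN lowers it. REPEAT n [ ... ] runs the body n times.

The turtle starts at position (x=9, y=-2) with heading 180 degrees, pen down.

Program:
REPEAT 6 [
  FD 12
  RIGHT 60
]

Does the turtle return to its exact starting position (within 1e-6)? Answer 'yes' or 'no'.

Answer: yes

Derivation:
Executing turtle program step by step:
Start: pos=(9,-2), heading=180, pen down
REPEAT 6 [
  -- iteration 1/6 --
  FD 12: (9,-2) -> (-3,-2) [heading=180, draw]
  RT 60: heading 180 -> 120
  -- iteration 2/6 --
  FD 12: (-3,-2) -> (-9,8.392) [heading=120, draw]
  RT 60: heading 120 -> 60
  -- iteration 3/6 --
  FD 12: (-9,8.392) -> (-3,18.785) [heading=60, draw]
  RT 60: heading 60 -> 0
  -- iteration 4/6 --
  FD 12: (-3,18.785) -> (9,18.785) [heading=0, draw]
  RT 60: heading 0 -> 300
  -- iteration 5/6 --
  FD 12: (9,18.785) -> (15,8.392) [heading=300, draw]
  RT 60: heading 300 -> 240
  -- iteration 6/6 --
  FD 12: (15,8.392) -> (9,-2) [heading=240, draw]
  RT 60: heading 240 -> 180
]
Final: pos=(9,-2), heading=180, 6 segment(s) drawn

Start position: (9, -2)
Final position: (9, -2)
Distance = 0; < 1e-6 -> CLOSED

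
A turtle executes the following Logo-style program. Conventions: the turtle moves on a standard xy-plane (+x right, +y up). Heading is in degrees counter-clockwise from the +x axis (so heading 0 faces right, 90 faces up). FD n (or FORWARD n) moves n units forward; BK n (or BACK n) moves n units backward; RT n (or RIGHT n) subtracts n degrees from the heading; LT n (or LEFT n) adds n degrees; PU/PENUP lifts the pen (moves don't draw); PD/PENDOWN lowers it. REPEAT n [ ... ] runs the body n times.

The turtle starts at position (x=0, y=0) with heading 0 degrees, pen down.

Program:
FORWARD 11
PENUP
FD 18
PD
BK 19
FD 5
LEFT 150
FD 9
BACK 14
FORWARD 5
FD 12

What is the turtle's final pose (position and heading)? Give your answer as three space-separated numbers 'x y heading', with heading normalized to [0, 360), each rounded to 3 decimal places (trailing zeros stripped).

Executing turtle program step by step:
Start: pos=(0,0), heading=0, pen down
FD 11: (0,0) -> (11,0) [heading=0, draw]
PU: pen up
FD 18: (11,0) -> (29,0) [heading=0, move]
PD: pen down
BK 19: (29,0) -> (10,0) [heading=0, draw]
FD 5: (10,0) -> (15,0) [heading=0, draw]
LT 150: heading 0 -> 150
FD 9: (15,0) -> (7.206,4.5) [heading=150, draw]
BK 14: (7.206,4.5) -> (19.33,-2.5) [heading=150, draw]
FD 5: (19.33,-2.5) -> (15,0) [heading=150, draw]
FD 12: (15,0) -> (4.608,6) [heading=150, draw]
Final: pos=(4.608,6), heading=150, 7 segment(s) drawn

Answer: 4.608 6 150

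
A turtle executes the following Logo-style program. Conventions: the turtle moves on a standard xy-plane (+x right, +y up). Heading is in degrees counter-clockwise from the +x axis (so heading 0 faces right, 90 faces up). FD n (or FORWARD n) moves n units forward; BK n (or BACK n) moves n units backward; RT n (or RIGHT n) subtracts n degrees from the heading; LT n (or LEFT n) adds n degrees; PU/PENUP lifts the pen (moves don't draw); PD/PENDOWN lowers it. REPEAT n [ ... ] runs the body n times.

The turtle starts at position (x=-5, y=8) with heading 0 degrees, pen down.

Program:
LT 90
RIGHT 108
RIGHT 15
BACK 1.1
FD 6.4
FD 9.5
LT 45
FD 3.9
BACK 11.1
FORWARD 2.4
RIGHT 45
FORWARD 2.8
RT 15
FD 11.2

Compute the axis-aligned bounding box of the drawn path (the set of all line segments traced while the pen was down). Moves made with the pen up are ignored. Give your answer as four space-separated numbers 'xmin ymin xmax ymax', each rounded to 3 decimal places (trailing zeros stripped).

Answer: -5.923 -10.907 12.56 8.599

Derivation:
Executing turtle program step by step:
Start: pos=(-5,8), heading=0, pen down
LT 90: heading 0 -> 90
RT 108: heading 90 -> 342
RT 15: heading 342 -> 327
BK 1.1: (-5,8) -> (-5.923,8.599) [heading=327, draw]
FD 6.4: (-5.923,8.599) -> (-0.555,5.113) [heading=327, draw]
FD 9.5: (-0.555,5.113) -> (7.412,-0.061) [heading=327, draw]
LT 45: heading 327 -> 12
FD 3.9: (7.412,-0.061) -> (11.227,0.75) [heading=12, draw]
BK 11.1: (11.227,0.75) -> (0.37,-1.558) [heading=12, draw]
FD 2.4: (0.37,-1.558) -> (2.717,-1.059) [heading=12, draw]
RT 45: heading 12 -> 327
FD 2.8: (2.717,-1.059) -> (5.065,-2.584) [heading=327, draw]
RT 15: heading 327 -> 312
FD 11.2: (5.065,-2.584) -> (12.56,-10.907) [heading=312, draw]
Final: pos=(12.56,-10.907), heading=312, 8 segment(s) drawn

Segment endpoints: x in {-5.923, -5, -0.555, 0.37, 2.717, 5.065, 7.412, 11.227, 12.56}, y in {-10.907, -2.584, -1.558, -1.059, -0.061, 0.75, 5.113, 8, 8.599}
xmin=-5.923, ymin=-10.907, xmax=12.56, ymax=8.599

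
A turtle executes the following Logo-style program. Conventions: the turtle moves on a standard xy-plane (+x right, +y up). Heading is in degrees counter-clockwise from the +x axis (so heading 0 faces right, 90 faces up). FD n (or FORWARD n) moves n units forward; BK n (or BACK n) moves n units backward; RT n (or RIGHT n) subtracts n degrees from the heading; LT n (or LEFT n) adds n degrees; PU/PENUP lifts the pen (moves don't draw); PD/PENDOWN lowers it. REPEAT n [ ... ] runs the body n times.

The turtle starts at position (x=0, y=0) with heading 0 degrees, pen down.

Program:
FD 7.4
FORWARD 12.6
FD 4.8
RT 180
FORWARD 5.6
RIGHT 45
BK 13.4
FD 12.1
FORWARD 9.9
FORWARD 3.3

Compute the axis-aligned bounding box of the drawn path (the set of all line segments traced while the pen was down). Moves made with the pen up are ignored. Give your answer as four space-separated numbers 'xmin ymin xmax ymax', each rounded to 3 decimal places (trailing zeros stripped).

Executing turtle program step by step:
Start: pos=(0,0), heading=0, pen down
FD 7.4: (0,0) -> (7.4,0) [heading=0, draw]
FD 12.6: (7.4,0) -> (20,0) [heading=0, draw]
FD 4.8: (20,0) -> (24.8,0) [heading=0, draw]
RT 180: heading 0 -> 180
FD 5.6: (24.8,0) -> (19.2,0) [heading=180, draw]
RT 45: heading 180 -> 135
BK 13.4: (19.2,0) -> (28.675,-9.475) [heading=135, draw]
FD 12.1: (28.675,-9.475) -> (20.119,-0.919) [heading=135, draw]
FD 9.9: (20.119,-0.919) -> (13.119,6.081) [heading=135, draw]
FD 3.3: (13.119,6.081) -> (10.785,8.415) [heading=135, draw]
Final: pos=(10.785,8.415), heading=135, 8 segment(s) drawn

Segment endpoints: x in {0, 7.4, 10.785, 13.119, 19.2, 20, 20.119, 24.8, 28.675}, y in {-9.475, -0.919, 0, 0, 6.081, 8.415}
xmin=0, ymin=-9.475, xmax=28.675, ymax=8.415

Answer: 0 -9.475 28.675 8.415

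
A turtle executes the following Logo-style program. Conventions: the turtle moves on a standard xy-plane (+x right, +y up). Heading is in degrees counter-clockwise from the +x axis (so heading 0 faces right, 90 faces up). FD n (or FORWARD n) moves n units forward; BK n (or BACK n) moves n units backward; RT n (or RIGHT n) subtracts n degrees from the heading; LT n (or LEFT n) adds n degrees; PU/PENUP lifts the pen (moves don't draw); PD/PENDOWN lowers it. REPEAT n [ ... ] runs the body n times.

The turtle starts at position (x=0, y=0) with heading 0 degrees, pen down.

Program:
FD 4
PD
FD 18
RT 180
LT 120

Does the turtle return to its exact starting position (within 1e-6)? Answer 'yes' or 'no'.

Answer: no

Derivation:
Executing turtle program step by step:
Start: pos=(0,0), heading=0, pen down
FD 4: (0,0) -> (4,0) [heading=0, draw]
PD: pen down
FD 18: (4,0) -> (22,0) [heading=0, draw]
RT 180: heading 0 -> 180
LT 120: heading 180 -> 300
Final: pos=(22,0), heading=300, 2 segment(s) drawn

Start position: (0, 0)
Final position: (22, 0)
Distance = 22; >= 1e-6 -> NOT closed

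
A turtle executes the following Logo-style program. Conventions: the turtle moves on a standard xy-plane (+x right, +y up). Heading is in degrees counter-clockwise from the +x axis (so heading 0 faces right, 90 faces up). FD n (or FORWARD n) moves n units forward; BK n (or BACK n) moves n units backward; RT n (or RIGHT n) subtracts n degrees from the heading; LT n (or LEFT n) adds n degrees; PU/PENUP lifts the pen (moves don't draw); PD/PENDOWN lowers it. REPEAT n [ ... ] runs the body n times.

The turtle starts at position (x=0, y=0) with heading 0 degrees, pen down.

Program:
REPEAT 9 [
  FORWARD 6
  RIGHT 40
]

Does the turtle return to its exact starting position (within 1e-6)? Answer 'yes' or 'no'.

Answer: yes

Derivation:
Executing turtle program step by step:
Start: pos=(0,0), heading=0, pen down
REPEAT 9 [
  -- iteration 1/9 --
  FD 6: (0,0) -> (6,0) [heading=0, draw]
  RT 40: heading 0 -> 320
  -- iteration 2/9 --
  FD 6: (6,0) -> (10.596,-3.857) [heading=320, draw]
  RT 40: heading 320 -> 280
  -- iteration 3/9 --
  FD 6: (10.596,-3.857) -> (11.638,-9.766) [heading=280, draw]
  RT 40: heading 280 -> 240
  -- iteration 4/9 --
  FD 6: (11.638,-9.766) -> (8.638,-14.962) [heading=240, draw]
  RT 40: heading 240 -> 200
  -- iteration 5/9 --
  FD 6: (8.638,-14.962) -> (3,-17.014) [heading=200, draw]
  RT 40: heading 200 -> 160
  -- iteration 6/9 --
  FD 6: (3,-17.014) -> (-2.638,-14.962) [heading=160, draw]
  RT 40: heading 160 -> 120
  -- iteration 7/9 --
  FD 6: (-2.638,-14.962) -> (-5.638,-9.766) [heading=120, draw]
  RT 40: heading 120 -> 80
  -- iteration 8/9 --
  FD 6: (-5.638,-9.766) -> (-4.596,-3.857) [heading=80, draw]
  RT 40: heading 80 -> 40
  -- iteration 9/9 --
  FD 6: (-4.596,-3.857) -> (0,0) [heading=40, draw]
  RT 40: heading 40 -> 0
]
Final: pos=(0,0), heading=0, 9 segment(s) drawn

Start position: (0, 0)
Final position: (0, 0)
Distance = 0; < 1e-6 -> CLOSED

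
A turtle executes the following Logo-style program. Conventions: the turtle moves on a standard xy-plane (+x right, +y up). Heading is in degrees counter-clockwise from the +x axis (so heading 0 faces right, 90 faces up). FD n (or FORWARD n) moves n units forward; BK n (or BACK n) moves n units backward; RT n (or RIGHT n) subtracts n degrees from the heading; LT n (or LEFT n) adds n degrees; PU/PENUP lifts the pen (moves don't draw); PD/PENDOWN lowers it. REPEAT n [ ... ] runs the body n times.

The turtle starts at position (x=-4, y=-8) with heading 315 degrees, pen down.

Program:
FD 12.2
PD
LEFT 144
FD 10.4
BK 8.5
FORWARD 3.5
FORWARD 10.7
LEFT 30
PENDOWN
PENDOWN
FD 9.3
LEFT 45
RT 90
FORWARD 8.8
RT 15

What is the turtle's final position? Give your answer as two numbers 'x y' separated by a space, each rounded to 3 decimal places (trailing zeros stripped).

Answer: -2.825 15.254

Derivation:
Executing turtle program step by step:
Start: pos=(-4,-8), heading=315, pen down
FD 12.2: (-4,-8) -> (4.627,-16.627) [heading=315, draw]
PD: pen down
LT 144: heading 315 -> 99
FD 10.4: (4.627,-16.627) -> (3,-6.355) [heading=99, draw]
BK 8.5: (3,-6.355) -> (4.329,-14.75) [heading=99, draw]
FD 3.5: (4.329,-14.75) -> (3.782,-11.293) [heading=99, draw]
FD 10.7: (3.782,-11.293) -> (2.108,-0.725) [heading=99, draw]
LT 30: heading 99 -> 129
PD: pen down
PD: pen down
FD 9.3: (2.108,-0.725) -> (-3.745,6.503) [heading=129, draw]
LT 45: heading 129 -> 174
RT 90: heading 174 -> 84
FD 8.8: (-3.745,6.503) -> (-2.825,15.254) [heading=84, draw]
RT 15: heading 84 -> 69
Final: pos=(-2.825,15.254), heading=69, 7 segment(s) drawn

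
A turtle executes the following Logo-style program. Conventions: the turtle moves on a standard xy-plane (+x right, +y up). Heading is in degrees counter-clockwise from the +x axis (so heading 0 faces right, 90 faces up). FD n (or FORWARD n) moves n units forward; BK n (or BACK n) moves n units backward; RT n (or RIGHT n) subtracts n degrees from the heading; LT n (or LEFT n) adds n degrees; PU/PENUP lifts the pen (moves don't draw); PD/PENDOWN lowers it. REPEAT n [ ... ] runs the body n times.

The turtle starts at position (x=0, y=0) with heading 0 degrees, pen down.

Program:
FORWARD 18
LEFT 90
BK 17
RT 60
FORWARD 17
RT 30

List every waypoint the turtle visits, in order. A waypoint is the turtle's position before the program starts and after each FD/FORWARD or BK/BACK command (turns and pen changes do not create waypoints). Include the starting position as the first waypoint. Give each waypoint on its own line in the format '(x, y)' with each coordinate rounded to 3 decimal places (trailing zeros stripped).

Executing turtle program step by step:
Start: pos=(0,0), heading=0, pen down
FD 18: (0,0) -> (18,0) [heading=0, draw]
LT 90: heading 0 -> 90
BK 17: (18,0) -> (18,-17) [heading=90, draw]
RT 60: heading 90 -> 30
FD 17: (18,-17) -> (32.722,-8.5) [heading=30, draw]
RT 30: heading 30 -> 0
Final: pos=(32.722,-8.5), heading=0, 3 segment(s) drawn
Waypoints (4 total):
(0, 0)
(18, 0)
(18, -17)
(32.722, -8.5)

Answer: (0, 0)
(18, 0)
(18, -17)
(32.722, -8.5)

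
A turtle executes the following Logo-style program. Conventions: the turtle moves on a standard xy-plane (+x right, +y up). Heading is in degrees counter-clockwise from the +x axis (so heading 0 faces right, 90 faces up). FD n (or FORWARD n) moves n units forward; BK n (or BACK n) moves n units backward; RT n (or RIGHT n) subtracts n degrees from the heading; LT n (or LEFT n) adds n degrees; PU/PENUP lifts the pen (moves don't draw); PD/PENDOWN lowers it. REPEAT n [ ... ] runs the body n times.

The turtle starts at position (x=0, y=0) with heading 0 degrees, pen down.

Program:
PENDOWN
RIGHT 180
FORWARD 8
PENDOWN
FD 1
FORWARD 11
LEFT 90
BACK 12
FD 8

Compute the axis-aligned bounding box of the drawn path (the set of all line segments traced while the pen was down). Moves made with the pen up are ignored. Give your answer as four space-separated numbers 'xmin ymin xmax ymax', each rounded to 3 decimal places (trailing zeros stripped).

Executing turtle program step by step:
Start: pos=(0,0), heading=0, pen down
PD: pen down
RT 180: heading 0 -> 180
FD 8: (0,0) -> (-8,0) [heading=180, draw]
PD: pen down
FD 1: (-8,0) -> (-9,0) [heading=180, draw]
FD 11: (-9,0) -> (-20,0) [heading=180, draw]
LT 90: heading 180 -> 270
BK 12: (-20,0) -> (-20,12) [heading=270, draw]
FD 8: (-20,12) -> (-20,4) [heading=270, draw]
Final: pos=(-20,4), heading=270, 5 segment(s) drawn

Segment endpoints: x in {-20, -9, -8, 0}, y in {0, 0, 0, 0, 4, 12}
xmin=-20, ymin=0, xmax=0, ymax=12

Answer: -20 0 0 12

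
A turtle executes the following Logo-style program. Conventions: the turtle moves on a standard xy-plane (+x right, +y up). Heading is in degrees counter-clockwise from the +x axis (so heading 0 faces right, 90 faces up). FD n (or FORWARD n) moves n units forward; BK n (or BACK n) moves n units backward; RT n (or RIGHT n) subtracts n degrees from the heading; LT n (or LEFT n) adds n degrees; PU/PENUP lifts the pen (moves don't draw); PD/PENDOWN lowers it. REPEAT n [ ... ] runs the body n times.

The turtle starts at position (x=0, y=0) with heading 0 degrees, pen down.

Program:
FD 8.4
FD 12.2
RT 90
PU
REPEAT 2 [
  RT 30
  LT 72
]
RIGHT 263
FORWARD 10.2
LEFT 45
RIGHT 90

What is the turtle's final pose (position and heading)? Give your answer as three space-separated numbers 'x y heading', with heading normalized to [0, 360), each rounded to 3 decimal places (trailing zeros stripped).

Answer: 20.422 10.198 46

Derivation:
Executing turtle program step by step:
Start: pos=(0,0), heading=0, pen down
FD 8.4: (0,0) -> (8.4,0) [heading=0, draw]
FD 12.2: (8.4,0) -> (20.6,0) [heading=0, draw]
RT 90: heading 0 -> 270
PU: pen up
REPEAT 2 [
  -- iteration 1/2 --
  RT 30: heading 270 -> 240
  LT 72: heading 240 -> 312
  -- iteration 2/2 --
  RT 30: heading 312 -> 282
  LT 72: heading 282 -> 354
]
RT 263: heading 354 -> 91
FD 10.2: (20.6,0) -> (20.422,10.198) [heading=91, move]
LT 45: heading 91 -> 136
RT 90: heading 136 -> 46
Final: pos=(20.422,10.198), heading=46, 2 segment(s) drawn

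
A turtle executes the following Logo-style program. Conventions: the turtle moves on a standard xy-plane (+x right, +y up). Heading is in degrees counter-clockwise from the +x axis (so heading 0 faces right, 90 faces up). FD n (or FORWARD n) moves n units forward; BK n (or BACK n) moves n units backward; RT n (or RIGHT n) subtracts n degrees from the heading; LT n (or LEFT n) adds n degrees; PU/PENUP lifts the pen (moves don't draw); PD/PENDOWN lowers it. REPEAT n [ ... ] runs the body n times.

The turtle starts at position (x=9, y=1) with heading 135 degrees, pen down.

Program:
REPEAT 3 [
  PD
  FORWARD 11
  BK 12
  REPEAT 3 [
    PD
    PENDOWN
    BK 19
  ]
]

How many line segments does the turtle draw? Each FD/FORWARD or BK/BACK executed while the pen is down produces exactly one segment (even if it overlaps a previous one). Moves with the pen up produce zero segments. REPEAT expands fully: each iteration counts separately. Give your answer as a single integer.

Answer: 15

Derivation:
Executing turtle program step by step:
Start: pos=(9,1), heading=135, pen down
REPEAT 3 [
  -- iteration 1/3 --
  PD: pen down
  FD 11: (9,1) -> (1.222,8.778) [heading=135, draw]
  BK 12: (1.222,8.778) -> (9.707,0.293) [heading=135, draw]
  REPEAT 3 [
    -- iteration 1/3 --
    PD: pen down
    PD: pen down
    BK 19: (9.707,0.293) -> (23.142,-13.142) [heading=135, draw]
    -- iteration 2/3 --
    PD: pen down
    PD: pen down
    BK 19: (23.142,-13.142) -> (36.577,-26.577) [heading=135, draw]
    -- iteration 3/3 --
    PD: pen down
    PD: pen down
    BK 19: (36.577,-26.577) -> (50.012,-40.012) [heading=135, draw]
  ]
  -- iteration 2/3 --
  PD: pen down
  FD 11: (50.012,-40.012) -> (42.234,-32.234) [heading=135, draw]
  BK 12: (42.234,-32.234) -> (50.719,-40.719) [heading=135, draw]
  REPEAT 3 [
    -- iteration 1/3 --
    PD: pen down
    PD: pen down
    BK 19: (50.719,-40.719) -> (64.154,-54.154) [heading=135, draw]
    -- iteration 2/3 --
    PD: pen down
    PD: pen down
    BK 19: (64.154,-54.154) -> (77.589,-67.589) [heading=135, draw]
    -- iteration 3/3 --
    PD: pen down
    PD: pen down
    BK 19: (77.589,-67.589) -> (91.024,-81.024) [heading=135, draw]
  ]
  -- iteration 3/3 --
  PD: pen down
  FD 11: (91.024,-81.024) -> (83.246,-73.246) [heading=135, draw]
  BK 12: (83.246,-73.246) -> (91.731,-81.731) [heading=135, draw]
  REPEAT 3 [
    -- iteration 1/3 --
    PD: pen down
    PD: pen down
    BK 19: (91.731,-81.731) -> (105.167,-95.167) [heading=135, draw]
    -- iteration 2/3 --
    PD: pen down
    PD: pen down
    BK 19: (105.167,-95.167) -> (118.602,-108.602) [heading=135, draw]
    -- iteration 3/3 --
    PD: pen down
    PD: pen down
    BK 19: (118.602,-108.602) -> (132.037,-122.037) [heading=135, draw]
  ]
]
Final: pos=(132.037,-122.037), heading=135, 15 segment(s) drawn
Segments drawn: 15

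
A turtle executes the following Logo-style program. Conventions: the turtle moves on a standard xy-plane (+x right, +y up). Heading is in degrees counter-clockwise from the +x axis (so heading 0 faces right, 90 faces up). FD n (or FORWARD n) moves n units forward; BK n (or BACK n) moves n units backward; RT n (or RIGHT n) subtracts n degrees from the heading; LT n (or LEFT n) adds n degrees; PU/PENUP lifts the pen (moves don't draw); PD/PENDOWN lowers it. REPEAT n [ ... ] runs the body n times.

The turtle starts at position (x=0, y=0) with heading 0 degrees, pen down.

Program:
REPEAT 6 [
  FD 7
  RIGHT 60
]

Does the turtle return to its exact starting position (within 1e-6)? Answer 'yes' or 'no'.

Answer: yes

Derivation:
Executing turtle program step by step:
Start: pos=(0,0), heading=0, pen down
REPEAT 6 [
  -- iteration 1/6 --
  FD 7: (0,0) -> (7,0) [heading=0, draw]
  RT 60: heading 0 -> 300
  -- iteration 2/6 --
  FD 7: (7,0) -> (10.5,-6.062) [heading=300, draw]
  RT 60: heading 300 -> 240
  -- iteration 3/6 --
  FD 7: (10.5,-6.062) -> (7,-12.124) [heading=240, draw]
  RT 60: heading 240 -> 180
  -- iteration 4/6 --
  FD 7: (7,-12.124) -> (0,-12.124) [heading=180, draw]
  RT 60: heading 180 -> 120
  -- iteration 5/6 --
  FD 7: (0,-12.124) -> (-3.5,-6.062) [heading=120, draw]
  RT 60: heading 120 -> 60
  -- iteration 6/6 --
  FD 7: (-3.5,-6.062) -> (0,0) [heading=60, draw]
  RT 60: heading 60 -> 0
]
Final: pos=(0,0), heading=0, 6 segment(s) drawn

Start position: (0, 0)
Final position: (0, 0)
Distance = 0; < 1e-6 -> CLOSED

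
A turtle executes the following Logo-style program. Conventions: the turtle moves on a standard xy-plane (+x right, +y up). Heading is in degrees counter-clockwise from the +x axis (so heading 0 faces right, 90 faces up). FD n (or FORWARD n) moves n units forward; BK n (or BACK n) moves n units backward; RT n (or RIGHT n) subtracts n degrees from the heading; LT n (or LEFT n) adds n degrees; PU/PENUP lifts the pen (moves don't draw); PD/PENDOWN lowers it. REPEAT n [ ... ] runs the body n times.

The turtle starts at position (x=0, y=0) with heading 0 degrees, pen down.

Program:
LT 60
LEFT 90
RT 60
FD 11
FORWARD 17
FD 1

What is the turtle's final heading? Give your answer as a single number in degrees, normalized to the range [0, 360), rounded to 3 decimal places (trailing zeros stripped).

Executing turtle program step by step:
Start: pos=(0,0), heading=0, pen down
LT 60: heading 0 -> 60
LT 90: heading 60 -> 150
RT 60: heading 150 -> 90
FD 11: (0,0) -> (0,11) [heading=90, draw]
FD 17: (0,11) -> (0,28) [heading=90, draw]
FD 1: (0,28) -> (0,29) [heading=90, draw]
Final: pos=(0,29), heading=90, 3 segment(s) drawn

Answer: 90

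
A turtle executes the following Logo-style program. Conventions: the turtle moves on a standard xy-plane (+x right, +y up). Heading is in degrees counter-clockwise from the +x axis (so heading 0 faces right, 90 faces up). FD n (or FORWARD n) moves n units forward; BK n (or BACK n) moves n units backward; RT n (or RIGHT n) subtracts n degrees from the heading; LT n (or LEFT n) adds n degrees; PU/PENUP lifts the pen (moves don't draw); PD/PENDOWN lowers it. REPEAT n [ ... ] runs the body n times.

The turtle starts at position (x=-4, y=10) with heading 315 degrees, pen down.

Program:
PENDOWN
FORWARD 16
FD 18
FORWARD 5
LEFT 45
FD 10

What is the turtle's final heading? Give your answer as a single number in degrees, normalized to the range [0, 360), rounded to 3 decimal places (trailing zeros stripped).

Executing turtle program step by step:
Start: pos=(-4,10), heading=315, pen down
PD: pen down
FD 16: (-4,10) -> (7.314,-1.314) [heading=315, draw]
FD 18: (7.314,-1.314) -> (20.042,-14.042) [heading=315, draw]
FD 5: (20.042,-14.042) -> (23.577,-17.577) [heading=315, draw]
LT 45: heading 315 -> 0
FD 10: (23.577,-17.577) -> (33.577,-17.577) [heading=0, draw]
Final: pos=(33.577,-17.577), heading=0, 4 segment(s) drawn

Answer: 0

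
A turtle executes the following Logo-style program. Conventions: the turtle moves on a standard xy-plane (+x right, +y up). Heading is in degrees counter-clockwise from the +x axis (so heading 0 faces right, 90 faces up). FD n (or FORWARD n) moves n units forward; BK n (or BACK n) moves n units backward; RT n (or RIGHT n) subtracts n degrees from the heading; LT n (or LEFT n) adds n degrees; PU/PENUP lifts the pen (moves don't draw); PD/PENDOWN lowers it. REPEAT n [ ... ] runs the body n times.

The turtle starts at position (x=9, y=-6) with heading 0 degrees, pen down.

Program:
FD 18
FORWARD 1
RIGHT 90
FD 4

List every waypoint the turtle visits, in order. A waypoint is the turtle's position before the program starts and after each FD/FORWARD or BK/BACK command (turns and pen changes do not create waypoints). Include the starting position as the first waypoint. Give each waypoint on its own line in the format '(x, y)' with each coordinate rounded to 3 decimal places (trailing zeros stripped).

Executing turtle program step by step:
Start: pos=(9,-6), heading=0, pen down
FD 18: (9,-6) -> (27,-6) [heading=0, draw]
FD 1: (27,-6) -> (28,-6) [heading=0, draw]
RT 90: heading 0 -> 270
FD 4: (28,-6) -> (28,-10) [heading=270, draw]
Final: pos=(28,-10), heading=270, 3 segment(s) drawn
Waypoints (4 total):
(9, -6)
(27, -6)
(28, -6)
(28, -10)

Answer: (9, -6)
(27, -6)
(28, -6)
(28, -10)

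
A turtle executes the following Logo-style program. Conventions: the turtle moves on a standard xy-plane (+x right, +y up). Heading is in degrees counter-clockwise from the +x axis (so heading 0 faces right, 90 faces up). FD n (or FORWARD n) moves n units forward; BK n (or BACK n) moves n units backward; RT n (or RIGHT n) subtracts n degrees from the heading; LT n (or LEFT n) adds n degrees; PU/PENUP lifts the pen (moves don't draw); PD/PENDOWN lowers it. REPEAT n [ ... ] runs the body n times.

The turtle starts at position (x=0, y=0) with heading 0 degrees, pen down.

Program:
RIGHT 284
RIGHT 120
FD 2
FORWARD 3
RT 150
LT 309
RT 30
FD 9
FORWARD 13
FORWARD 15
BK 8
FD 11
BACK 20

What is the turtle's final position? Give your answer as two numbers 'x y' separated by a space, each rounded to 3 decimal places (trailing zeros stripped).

Executing turtle program step by step:
Start: pos=(0,0), heading=0, pen down
RT 284: heading 0 -> 76
RT 120: heading 76 -> 316
FD 2: (0,0) -> (1.439,-1.389) [heading=316, draw]
FD 3: (1.439,-1.389) -> (3.597,-3.473) [heading=316, draw]
RT 150: heading 316 -> 166
LT 309: heading 166 -> 115
RT 30: heading 115 -> 85
FD 9: (3.597,-3.473) -> (4.381,5.492) [heading=85, draw]
FD 13: (4.381,5.492) -> (5.514,18.443) [heading=85, draw]
FD 15: (5.514,18.443) -> (6.821,33.386) [heading=85, draw]
BK 8: (6.821,33.386) -> (6.124,25.416) [heading=85, draw]
FD 11: (6.124,25.416) -> (7.083,36.374) [heading=85, draw]
BK 20: (7.083,36.374) -> (5.34,16.451) [heading=85, draw]
Final: pos=(5.34,16.451), heading=85, 8 segment(s) drawn

Answer: 5.34 16.451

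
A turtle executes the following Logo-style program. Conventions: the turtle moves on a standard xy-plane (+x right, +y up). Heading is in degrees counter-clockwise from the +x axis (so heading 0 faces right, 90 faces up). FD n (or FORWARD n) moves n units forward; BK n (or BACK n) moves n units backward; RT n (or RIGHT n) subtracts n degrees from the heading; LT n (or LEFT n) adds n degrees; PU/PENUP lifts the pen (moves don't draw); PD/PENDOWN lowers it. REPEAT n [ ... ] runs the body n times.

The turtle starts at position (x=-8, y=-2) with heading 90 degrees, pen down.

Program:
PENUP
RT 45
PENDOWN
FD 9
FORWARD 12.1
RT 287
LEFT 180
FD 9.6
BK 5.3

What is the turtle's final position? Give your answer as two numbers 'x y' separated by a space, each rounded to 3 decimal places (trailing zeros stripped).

Executing turtle program step by step:
Start: pos=(-8,-2), heading=90, pen down
PU: pen up
RT 45: heading 90 -> 45
PD: pen down
FD 9: (-8,-2) -> (-1.636,4.364) [heading=45, draw]
FD 12.1: (-1.636,4.364) -> (6.92,12.92) [heading=45, draw]
RT 287: heading 45 -> 118
LT 180: heading 118 -> 298
FD 9.6: (6.92,12.92) -> (11.427,4.444) [heading=298, draw]
BK 5.3: (11.427,4.444) -> (8.939,9.123) [heading=298, draw]
Final: pos=(8.939,9.123), heading=298, 4 segment(s) drawn

Answer: 8.939 9.123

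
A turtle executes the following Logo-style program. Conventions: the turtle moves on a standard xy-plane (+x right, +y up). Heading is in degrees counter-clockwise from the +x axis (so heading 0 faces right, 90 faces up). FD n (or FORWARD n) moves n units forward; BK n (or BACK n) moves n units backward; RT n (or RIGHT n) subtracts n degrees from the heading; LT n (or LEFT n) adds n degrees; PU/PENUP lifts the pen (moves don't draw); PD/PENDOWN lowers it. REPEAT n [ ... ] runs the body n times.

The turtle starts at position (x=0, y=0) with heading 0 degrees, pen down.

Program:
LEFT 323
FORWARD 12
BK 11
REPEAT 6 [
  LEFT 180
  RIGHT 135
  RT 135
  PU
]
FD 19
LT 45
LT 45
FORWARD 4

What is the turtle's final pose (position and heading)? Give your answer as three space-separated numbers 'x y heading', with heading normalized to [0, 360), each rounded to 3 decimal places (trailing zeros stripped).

Answer: -16.783 7.638 233

Derivation:
Executing turtle program step by step:
Start: pos=(0,0), heading=0, pen down
LT 323: heading 0 -> 323
FD 12: (0,0) -> (9.584,-7.222) [heading=323, draw]
BK 11: (9.584,-7.222) -> (0.799,-0.602) [heading=323, draw]
REPEAT 6 [
  -- iteration 1/6 --
  LT 180: heading 323 -> 143
  RT 135: heading 143 -> 8
  RT 135: heading 8 -> 233
  PU: pen up
  -- iteration 2/6 --
  LT 180: heading 233 -> 53
  RT 135: heading 53 -> 278
  RT 135: heading 278 -> 143
  PU: pen up
  -- iteration 3/6 --
  LT 180: heading 143 -> 323
  RT 135: heading 323 -> 188
  RT 135: heading 188 -> 53
  PU: pen up
  -- iteration 4/6 --
  LT 180: heading 53 -> 233
  RT 135: heading 233 -> 98
  RT 135: heading 98 -> 323
  PU: pen up
  -- iteration 5/6 --
  LT 180: heading 323 -> 143
  RT 135: heading 143 -> 8
  RT 135: heading 8 -> 233
  PU: pen up
  -- iteration 6/6 --
  LT 180: heading 233 -> 53
  RT 135: heading 53 -> 278
  RT 135: heading 278 -> 143
  PU: pen up
]
FD 19: (0.799,-0.602) -> (-14.375,10.833) [heading=143, move]
LT 45: heading 143 -> 188
LT 45: heading 188 -> 233
FD 4: (-14.375,10.833) -> (-16.783,7.638) [heading=233, move]
Final: pos=(-16.783,7.638), heading=233, 2 segment(s) drawn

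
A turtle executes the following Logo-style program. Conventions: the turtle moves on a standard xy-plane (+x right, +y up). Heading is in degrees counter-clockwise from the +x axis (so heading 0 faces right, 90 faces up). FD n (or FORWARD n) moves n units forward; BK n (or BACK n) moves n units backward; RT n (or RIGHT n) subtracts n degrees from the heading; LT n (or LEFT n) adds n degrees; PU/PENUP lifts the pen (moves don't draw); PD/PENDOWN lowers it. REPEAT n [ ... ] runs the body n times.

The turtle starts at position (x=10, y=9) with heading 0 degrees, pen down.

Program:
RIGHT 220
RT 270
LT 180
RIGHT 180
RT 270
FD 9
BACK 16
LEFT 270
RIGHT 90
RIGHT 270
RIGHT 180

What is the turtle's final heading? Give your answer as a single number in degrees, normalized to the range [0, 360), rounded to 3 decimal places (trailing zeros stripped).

Executing turtle program step by step:
Start: pos=(10,9), heading=0, pen down
RT 220: heading 0 -> 140
RT 270: heading 140 -> 230
LT 180: heading 230 -> 50
RT 180: heading 50 -> 230
RT 270: heading 230 -> 320
FD 9: (10,9) -> (16.894,3.215) [heading=320, draw]
BK 16: (16.894,3.215) -> (4.638,13.5) [heading=320, draw]
LT 270: heading 320 -> 230
RT 90: heading 230 -> 140
RT 270: heading 140 -> 230
RT 180: heading 230 -> 50
Final: pos=(4.638,13.5), heading=50, 2 segment(s) drawn

Answer: 50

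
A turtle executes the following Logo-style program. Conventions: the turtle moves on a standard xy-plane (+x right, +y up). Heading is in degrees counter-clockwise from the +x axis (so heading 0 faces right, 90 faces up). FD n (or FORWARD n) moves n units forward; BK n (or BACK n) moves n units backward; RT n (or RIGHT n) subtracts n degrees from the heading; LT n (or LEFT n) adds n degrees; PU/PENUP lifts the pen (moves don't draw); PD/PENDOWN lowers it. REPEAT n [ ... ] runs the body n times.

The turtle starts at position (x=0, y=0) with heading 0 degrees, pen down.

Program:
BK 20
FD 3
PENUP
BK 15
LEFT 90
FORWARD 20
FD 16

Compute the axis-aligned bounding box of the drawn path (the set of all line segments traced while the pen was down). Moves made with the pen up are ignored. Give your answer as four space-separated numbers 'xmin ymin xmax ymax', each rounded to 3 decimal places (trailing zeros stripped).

Executing turtle program step by step:
Start: pos=(0,0), heading=0, pen down
BK 20: (0,0) -> (-20,0) [heading=0, draw]
FD 3: (-20,0) -> (-17,0) [heading=0, draw]
PU: pen up
BK 15: (-17,0) -> (-32,0) [heading=0, move]
LT 90: heading 0 -> 90
FD 20: (-32,0) -> (-32,20) [heading=90, move]
FD 16: (-32,20) -> (-32,36) [heading=90, move]
Final: pos=(-32,36), heading=90, 2 segment(s) drawn

Segment endpoints: x in {-20, -17, 0}, y in {0}
xmin=-20, ymin=0, xmax=0, ymax=0

Answer: -20 0 0 0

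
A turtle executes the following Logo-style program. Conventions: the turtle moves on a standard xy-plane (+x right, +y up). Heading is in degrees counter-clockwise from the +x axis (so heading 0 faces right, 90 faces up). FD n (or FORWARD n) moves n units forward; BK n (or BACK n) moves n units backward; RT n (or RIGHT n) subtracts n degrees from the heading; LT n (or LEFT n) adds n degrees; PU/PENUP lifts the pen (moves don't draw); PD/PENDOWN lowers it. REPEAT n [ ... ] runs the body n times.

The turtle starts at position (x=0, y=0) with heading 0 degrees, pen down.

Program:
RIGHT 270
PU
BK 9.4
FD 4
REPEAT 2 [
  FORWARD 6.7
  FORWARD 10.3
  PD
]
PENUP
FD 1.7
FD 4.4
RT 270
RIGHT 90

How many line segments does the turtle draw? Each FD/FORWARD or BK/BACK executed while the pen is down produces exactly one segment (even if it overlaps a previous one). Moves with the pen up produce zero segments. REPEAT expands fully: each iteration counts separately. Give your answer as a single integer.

Executing turtle program step by step:
Start: pos=(0,0), heading=0, pen down
RT 270: heading 0 -> 90
PU: pen up
BK 9.4: (0,0) -> (0,-9.4) [heading=90, move]
FD 4: (0,-9.4) -> (0,-5.4) [heading=90, move]
REPEAT 2 [
  -- iteration 1/2 --
  FD 6.7: (0,-5.4) -> (0,1.3) [heading=90, move]
  FD 10.3: (0,1.3) -> (0,11.6) [heading=90, move]
  PD: pen down
  -- iteration 2/2 --
  FD 6.7: (0,11.6) -> (0,18.3) [heading=90, draw]
  FD 10.3: (0,18.3) -> (0,28.6) [heading=90, draw]
  PD: pen down
]
PU: pen up
FD 1.7: (0,28.6) -> (0,30.3) [heading=90, move]
FD 4.4: (0,30.3) -> (0,34.7) [heading=90, move]
RT 270: heading 90 -> 180
RT 90: heading 180 -> 90
Final: pos=(0,34.7), heading=90, 2 segment(s) drawn
Segments drawn: 2

Answer: 2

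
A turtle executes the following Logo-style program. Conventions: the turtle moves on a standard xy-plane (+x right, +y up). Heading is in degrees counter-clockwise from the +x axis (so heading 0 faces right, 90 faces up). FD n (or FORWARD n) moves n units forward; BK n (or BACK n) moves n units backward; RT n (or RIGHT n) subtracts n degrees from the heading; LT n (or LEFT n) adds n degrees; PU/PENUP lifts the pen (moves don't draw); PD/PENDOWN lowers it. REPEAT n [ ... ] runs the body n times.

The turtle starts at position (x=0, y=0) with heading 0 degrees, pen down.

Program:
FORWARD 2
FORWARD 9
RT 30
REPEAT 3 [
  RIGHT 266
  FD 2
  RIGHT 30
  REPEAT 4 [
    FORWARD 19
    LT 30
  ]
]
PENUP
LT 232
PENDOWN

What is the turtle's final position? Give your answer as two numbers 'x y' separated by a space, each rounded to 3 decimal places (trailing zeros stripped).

Answer: 19.456 64.639

Derivation:
Executing turtle program step by step:
Start: pos=(0,0), heading=0, pen down
FD 2: (0,0) -> (2,0) [heading=0, draw]
FD 9: (2,0) -> (11,0) [heading=0, draw]
RT 30: heading 0 -> 330
REPEAT 3 [
  -- iteration 1/3 --
  RT 266: heading 330 -> 64
  FD 2: (11,0) -> (11.877,1.798) [heading=64, draw]
  RT 30: heading 64 -> 34
  REPEAT 4 [
    -- iteration 1/4 --
    FD 19: (11.877,1.798) -> (27.628,12.422) [heading=34, draw]
    LT 30: heading 34 -> 64
    -- iteration 2/4 --
    FD 19: (27.628,12.422) -> (35.958,29.499) [heading=64, draw]
    LT 30: heading 64 -> 94
    -- iteration 3/4 --
    FD 19: (35.958,29.499) -> (34.632,48.453) [heading=94, draw]
    LT 30: heading 94 -> 124
    -- iteration 4/4 --
    FD 19: (34.632,48.453) -> (24.007,64.205) [heading=124, draw]
    LT 30: heading 124 -> 154
  ]
  -- iteration 2/3 --
  RT 266: heading 154 -> 248
  FD 2: (24.007,64.205) -> (23.258,62.35) [heading=248, draw]
  RT 30: heading 248 -> 218
  REPEAT 4 [
    -- iteration 1/4 --
    FD 19: (23.258,62.35) -> (8.286,50.653) [heading=218, draw]
    LT 30: heading 218 -> 248
    -- iteration 2/4 --
    FD 19: (8.286,50.653) -> (1.169,33.036) [heading=248, draw]
    LT 30: heading 248 -> 278
    -- iteration 3/4 --
    FD 19: (1.169,33.036) -> (3.813,14.221) [heading=278, draw]
    LT 30: heading 278 -> 308
    -- iteration 4/4 --
    FD 19: (3.813,14.221) -> (15.51,-0.751) [heading=308, draw]
    LT 30: heading 308 -> 338
  ]
  -- iteration 3/3 --
  RT 266: heading 338 -> 72
  FD 2: (15.51,-0.751) -> (16.128,1.151) [heading=72, draw]
  RT 30: heading 72 -> 42
  REPEAT 4 [
    -- iteration 1/4 --
    FD 19: (16.128,1.151) -> (30.248,13.865) [heading=42, draw]
    LT 30: heading 42 -> 72
    -- iteration 2/4 --
    FD 19: (30.248,13.865) -> (36.119,31.935) [heading=72, draw]
    LT 30: heading 72 -> 102
    -- iteration 3/4 --
    FD 19: (36.119,31.935) -> (32.169,50.52) [heading=102, draw]
    LT 30: heading 102 -> 132
    -- iteration 4/4 --
    FD 19: (32.169,50.52) -> (19.456,64.639) [heading=132, draw]
    LT 30: heading 132 -> 162
  ]
]
PU: pen up
LT 232: heading 162 -> 34
PD: pen down
Final: pos=(19.456,64.639), heading=34, 17 segment(s) drawn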